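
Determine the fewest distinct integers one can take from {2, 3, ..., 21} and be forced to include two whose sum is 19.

Two chosen integers sum to 19 exactly when both halves of some pair {x, 19−x} with 2 ≤ x ≤ 19−x ≤ 17 are chosen — 8 such pairs.
The remaining 4 elements (those with no distinct partner in range) can never complete a 19-sum, so the worst case takes all of them and one from each pair: 4 + 8 = 12.
The 13th integer has to be the second member of some pair, so 12 + 1 = 13.

13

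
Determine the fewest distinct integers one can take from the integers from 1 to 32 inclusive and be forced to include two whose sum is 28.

20

Group the elements by complementary pair {x, 28−x}: {1,27}, {2,26}, {3,25}, …, giving 13 two-element pairs, the single value 14 (it cannot pair with itself since the integers are distinct), and 5 integers whose partner 28−x falls outside [1,32].
Pigeonhole: treating each of those 19 groups as a pigeonhole, one can pick one integer per group — 19 integers — with no two summing to 28.
The 20th integer lands in an occupied pair, forcing a sum of 28.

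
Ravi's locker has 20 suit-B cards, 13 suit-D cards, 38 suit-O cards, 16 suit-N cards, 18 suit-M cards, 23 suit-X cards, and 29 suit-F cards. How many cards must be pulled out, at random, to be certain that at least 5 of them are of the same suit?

29

An adversary could hand out at most 4 cards per suit: 4 + 4 + 4 + 4 + 4 + 4 + 4 = 28 cards and still no suit has 5.
One more card lands in a suit already at 4, so 29 draws are enough and 28 are not.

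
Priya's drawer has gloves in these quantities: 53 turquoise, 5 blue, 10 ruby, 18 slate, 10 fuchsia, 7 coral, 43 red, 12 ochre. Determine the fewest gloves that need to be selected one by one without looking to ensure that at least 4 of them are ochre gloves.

In the worst case for collecting ochre gloves, every non-ochre glove comes out first.
There are 53 + 5 + 10 + 18 + 10 + 7 + 43 = 146 non-ochre gloves altogether.
After those, each further glove must be ochre, so 146 + 4 = 150 draws guarantee 4 ochre gloves.

150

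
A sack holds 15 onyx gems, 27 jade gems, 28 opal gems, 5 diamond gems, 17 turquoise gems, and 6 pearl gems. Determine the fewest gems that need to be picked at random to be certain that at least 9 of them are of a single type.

44

An adversary could hand out at most 8 gems per type (diamond, pearl run out sooner): 8 + 8 + 8 + 5 + 8 + 6 = 43 gems and still no type has 9.
By the pigeonhole principle, one more gem lands in a type already at 8, so 44 draws are enough and 43 are not.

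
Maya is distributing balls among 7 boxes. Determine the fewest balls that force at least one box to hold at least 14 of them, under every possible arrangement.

92

With 91 balls one could put exactly 13 in each of the 7 boxes, and no box would reach 14.
By the pigeonhole principle, one more ball must land in a box that already has 13, giving it 14.
So 7 × 13 + 1 = 92 balls are required.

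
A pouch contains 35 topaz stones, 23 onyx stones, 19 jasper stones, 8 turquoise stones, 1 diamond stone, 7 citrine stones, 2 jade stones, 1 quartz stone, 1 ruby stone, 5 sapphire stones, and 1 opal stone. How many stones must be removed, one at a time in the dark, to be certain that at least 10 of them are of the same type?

Pigeonhole: the 11 types are the holes; the stones drawn are the pigeons.
To avoid 10 of any one type, the worst case takes at most 9 of each type, or every stone of a type that has fewer than 9.
That gives 9 + 9 + 9 + 8 + 1 + 7 + 2 + 1 + 1 + 5 + 1 = 53 stones with no type reaching 10.
The next stone forces some type to 10, so 53 + 1 = 54.

54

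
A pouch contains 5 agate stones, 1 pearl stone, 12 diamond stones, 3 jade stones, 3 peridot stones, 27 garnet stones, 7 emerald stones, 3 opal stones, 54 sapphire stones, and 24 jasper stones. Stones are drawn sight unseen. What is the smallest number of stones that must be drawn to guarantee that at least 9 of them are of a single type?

55

The 10 types are the holes; the stones drawn are the pigeons.
To avoid 9 of any one type, the worst case takes at most 8 of each type, or every stone of a type that has fewer than 8.
That gives 5 + 1 + 8 + 3 + 3 + 8 + 7 + 3 + 8 + 8 = 54 stones with no type reaching 9.
The next stone forces some type to 9, so 54 + 1 = 55.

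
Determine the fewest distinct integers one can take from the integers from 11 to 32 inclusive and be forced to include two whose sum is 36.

Group the elements by complementary pair {x, 36−x}: {11,25}, {12,24}, {13,23}, …, giving 7 two-element pairs, the single value 18 (it cannot pair with itself since the integers are distinct), and 7 integers whose partner 36−x falls outside [11,32].
By pigeonhole, treating each of those 15 groups as a pigeonhole, one can pick one integer per group — 15 integers — with no two summing to 36.
The 16th integer lands in an occupied pair, forcing a sum of 36.

16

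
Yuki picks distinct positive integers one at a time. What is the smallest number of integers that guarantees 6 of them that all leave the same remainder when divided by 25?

By the pigeonhole principle, the 25 residue classes mod 25 are the pigeonholes.
With 125 integers one could put 5 in each residue class and have no class reach 6.
The 126th integer pushes some class to 6, so 25·5 + 1 = 126.

126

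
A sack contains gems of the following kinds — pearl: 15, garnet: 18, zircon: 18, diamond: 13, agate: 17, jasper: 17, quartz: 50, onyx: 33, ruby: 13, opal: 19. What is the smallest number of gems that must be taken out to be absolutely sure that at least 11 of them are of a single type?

Put each drawn gem into a box by type. The largest draw with every box below 11 takes min(count, 10) from each type.
Σ min(cᵢ, 10) = 10 + 10 + 10 + 10 + 10 + 10 + 10 + 10 + 10 + 10 = 100.
Draw number 100 + 1 = 101 must push one box to 11.

101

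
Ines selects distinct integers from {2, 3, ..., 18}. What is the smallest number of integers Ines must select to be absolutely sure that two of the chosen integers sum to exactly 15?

12

A set avoiding the sum 15 can contain at most one of each pair {x, 15−x}, plus the 5 elements whose complement lies outside the range.
The integers 8, …, 18 (11 of them) are such a set: any two sum to at least 8+9 = 17 > 15.
Any 12th integer completes one of the 6 pairs, so 12 choices force a sum of 15.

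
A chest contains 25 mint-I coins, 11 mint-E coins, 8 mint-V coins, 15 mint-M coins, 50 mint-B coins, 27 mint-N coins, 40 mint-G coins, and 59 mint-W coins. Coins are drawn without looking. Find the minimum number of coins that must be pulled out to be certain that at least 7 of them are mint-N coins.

215

In the worst case for collecting mint-N coins, every non-mint-N coin comes out first.
There are 25 + 11 + 8 + 15 + 50 + 40 + 59 = 208 non-mint-N coins altogether.
After those, each further coin must be mint-N, so 208 + 7 = 215 draws guarantee 7 mint-N coins.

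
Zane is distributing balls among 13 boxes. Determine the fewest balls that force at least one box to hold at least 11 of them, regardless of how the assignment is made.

131

With 130 balls one could put exactly 10 in each of the 13 boxes, and no box would reach 11.
Pigeonhole: one more ball must land in a box that already has 10, giving it 11.
So 13 × 10 + 1 = 131 balls are required.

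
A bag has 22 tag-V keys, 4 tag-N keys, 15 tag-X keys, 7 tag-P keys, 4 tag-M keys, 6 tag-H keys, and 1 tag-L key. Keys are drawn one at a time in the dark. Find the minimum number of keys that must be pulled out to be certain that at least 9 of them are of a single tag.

39

An adversary could hand out at most 8 keys per tag (5 tags run out sooner): 8 + 4 + 8 + 7 + 4 + 6 + 1 = 38 keys and still no tag has 9.
One more key lands in a tag already at 8, so 39 draws are enough and 38 are not.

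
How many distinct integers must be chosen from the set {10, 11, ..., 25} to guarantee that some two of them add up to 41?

A set avoiding the sum 41 can contain at most one of each pair {x, 41−x}, plus the 6 elements whose complement lies outside the range.
The integers 10, …, 20 (11 of them) are such a set: any two sum to at least 10+11 = 21 and at most 19+20 = 39 < 41.
Any 12th integer completes one of the 5 pairs, so 12 choices force a sum of 41.

12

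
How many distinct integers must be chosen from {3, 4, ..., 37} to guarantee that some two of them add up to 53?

25

Group the elements by complementary pair {x, 53−x}: {16,37}, {17,36}, {18,35}, …, giving 11 two-element pairs and 13 integers whose partner 53−x falls outside [3,37].
Treating each of those 24 groups as a pigeonhole, one can pick one integer per group — 24 integers — with no two summing to 53.
The 25th integer lands in an occupied pair, forcing a sum of 53.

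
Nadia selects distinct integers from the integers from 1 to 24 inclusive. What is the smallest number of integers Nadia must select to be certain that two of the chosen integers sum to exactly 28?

15

A set avoiding the sum 28 can contain at most one of each pair {x, 28−x}, plus the 4 elements whose complement lies outside the range or equal to its own complement.
The integers 1, …, 14 (14 of them) are such a set: any two sum to at least 1+2 = 3 and at most 13+14 = 27 < 28.
By pigeonhole, any 15th integer completes one of the 10 pairs, so 15 choices force a sum of 28.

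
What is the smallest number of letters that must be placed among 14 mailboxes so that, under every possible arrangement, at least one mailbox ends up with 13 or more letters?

169

With 168 letters one could put exactly 12 in each of the 14 mailboxes, and no mailbox would reach 13.
By the pigeonhole principle, one more letter must land in a mailbox that already has 12, giving it 13.
So 14 × 12 + 1 = 169 letters are required.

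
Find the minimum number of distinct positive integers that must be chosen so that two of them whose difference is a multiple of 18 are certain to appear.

Integers whose pairwise differences are multiples of 18 are exactly those sharing a remainder mod 18. By the pigeonhole principle, the 18 residue classes mod 18 are the pigeonholes.
With 18 integers one could put 1 in each residue class and have no class reach 2.
The 19th integer pushes some class to 2, so 18·1 + 1 = 19.

19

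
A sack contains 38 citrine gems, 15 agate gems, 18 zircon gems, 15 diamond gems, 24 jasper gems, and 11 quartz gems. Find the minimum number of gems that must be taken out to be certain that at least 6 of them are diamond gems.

112

In the worst case for collecting diamond gems, every non-diamond gem comes out first.
There are 38 + 15 + 18 + 24 + 11 = 106 non-diamond gems altogether.
After those, each further gem must be diamond, so 106 + 6 = 112 draws guarantee 6 diamond gems.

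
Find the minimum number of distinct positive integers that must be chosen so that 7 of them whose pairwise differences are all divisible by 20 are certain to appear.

121

Integers whose pairwise differences are multiples of 20 are exactly those sharing a remainder mod 20. The 20 residue classes mod 20 are the pigeonholes.
With 120 integers one could put 6 in each residue class and have no class reach 7.
The 121st integer pushes some class to 7, so 20·6 + 1 = 121.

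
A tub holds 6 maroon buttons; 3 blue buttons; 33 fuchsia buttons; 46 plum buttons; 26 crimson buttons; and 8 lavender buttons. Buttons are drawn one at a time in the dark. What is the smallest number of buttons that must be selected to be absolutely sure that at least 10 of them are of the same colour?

By pigeonhole, put each drawn button into a box by colour. The largest draw with every box below 10 takes min(count, 9) from each colour; colours with fewer than 9 contribute all they have.
Σ min(cᵢ, 9) = 6 + 3 + 9 + 9 + 9 + 8 = 44.
Draw number 44 + 1 = 45 must push one box to 10.

45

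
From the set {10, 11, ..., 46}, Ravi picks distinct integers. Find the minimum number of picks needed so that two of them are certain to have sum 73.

Group the elements by complementary pair {x, 73−x}: {27,46}, {28,45}, {29,44}, …, giving 10 two-element pairs and 17 integers whose partner 73−x falls outside [10,46].
By the pigeonhole principle, treating each of those 27 groups as a pigeonhole, one can pick one integer per group — 27 integers — with no two summing to 73.
The 28th integer lands in an occupied pair, forcing a sum of 73.

28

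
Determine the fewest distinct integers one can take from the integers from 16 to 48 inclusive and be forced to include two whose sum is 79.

Group the elements by complementary pair {x, 79−x}: {31,48}, {32,47}, {33,46}, …, giving 9 two-element pairs and 15 integers whose partner 79−x falls outside [16,48].
Pigeonhole: treating each of those 24 groups as a pigeonhole, one can pick one integer per group — 24 integers — with no two summing to 79.
The 25th integer lands in an occupied pair, forcing a sum of 79.

25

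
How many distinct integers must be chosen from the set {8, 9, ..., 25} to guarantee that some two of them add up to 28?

Group the elements by complementary pair {x, 28−x}: {8,20}, {9,19}, {10,18}, …, giving 6 two-element pairs, the single value 14 (it cannot pair with itself since the integers are distinct), and 5 integers whose partner 28−x falls outside [8,25].
Treating each of those 12 groups as a pigeonhole, one can pick one integer per group — 12 integers — with no two summing to 28.
The 13th integer lands in an occupied pair, forcing a sum of 28.

13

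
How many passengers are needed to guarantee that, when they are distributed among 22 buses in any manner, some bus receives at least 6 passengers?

111

With 110 passengers one could put exactly 5 in each of the 22 buses, and no bus would reach 6.
Pigeonhole: one more passenger must land in a bus that already has 5, giving it 6.
So 22 × 5 + 1 = 111 passengers are required.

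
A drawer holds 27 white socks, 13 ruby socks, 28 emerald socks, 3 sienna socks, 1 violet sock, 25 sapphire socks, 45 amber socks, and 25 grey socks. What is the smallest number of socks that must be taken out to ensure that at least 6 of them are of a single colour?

By pigeonhole, put each drawn sock into a box by colour. The largest draw with every box below 6 takes min(count, 5) from each colour; colours with fewer than 5 contribute all they have.
Σ min(cᵢ, 5) = 5 + 5 + 5 + 3 + 1 + 5 + 5 + 5 = 34.
Draw number 34 + 1 = 35 must push one box to 6.

35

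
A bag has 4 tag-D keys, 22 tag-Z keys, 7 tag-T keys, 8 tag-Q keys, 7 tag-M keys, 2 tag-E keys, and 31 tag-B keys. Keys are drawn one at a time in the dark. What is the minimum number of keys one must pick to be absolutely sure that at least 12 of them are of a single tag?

51

The 7 tags are the holes; the keys drawn are the pigeons.
To avoid 12 of any one tag, the worst case takes at most 11 of each tag, or every key of a tag that has fewer than 11.
That gives 4 + 11 + 7 + 8 + 7 + 2 + 11 = 50 keys with no tag reaching 12.
The next key forces some tag to 12, so 50 + 1 = 51.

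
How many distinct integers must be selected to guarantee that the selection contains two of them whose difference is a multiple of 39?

40

Integers whose pairwise differences are multiples of 39 are exactly those sharing a remainder mod 39. The 39 residue classes mod 39 are the pigeonholes.
With 39 integers one could put 1 in each residue class and have no class reach 2.
The 40th integer pushes some class to 2, so 39·1 + 1 = 40.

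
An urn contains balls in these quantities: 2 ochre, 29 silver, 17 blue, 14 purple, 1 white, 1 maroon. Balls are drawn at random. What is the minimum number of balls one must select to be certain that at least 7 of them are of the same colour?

23

An adversary could hand out at most 6 balls per colour (ochre, white, maroon run out sooner): 2 + 6 + 6 + 6 + 1 + 1 = 22 balls and still no colour has 7.
Pigeonhole: one more ball lands in a colour already at 6, so 23 draws are enough and 22 are not.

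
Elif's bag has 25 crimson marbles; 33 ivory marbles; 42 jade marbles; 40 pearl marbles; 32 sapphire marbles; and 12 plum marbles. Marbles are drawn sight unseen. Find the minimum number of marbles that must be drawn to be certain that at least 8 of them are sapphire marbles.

160

In the worst case for collecting sapphire marbles, every non-sapphire marble comes out first.
There are 25 + 33 + 42 + 40 + 12 = 152 non-sapphire marbles altogether.
After those, each further marble must be sapphire, so 152 + 8 = 160 draws guarantee 8 sapphire marbles.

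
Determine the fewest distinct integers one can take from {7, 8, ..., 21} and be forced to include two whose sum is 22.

Group the elements by complementary pair {x, 22−x}: {7,15}, {8,14}, {9,13}, …, giving 4 two-element pairs, the single value 11 (it cannot pair with itself since the integers are distinct), and 6 integers whose partner 22−x falls outside [7,21].
By pigeonhole, treating each of those 11 groups as a pigeonhole, one can pick one integer per group — 11 integers — with no two summing to 22.
The 12th integer lands in an occupied pair, forcing a sum of 22.

12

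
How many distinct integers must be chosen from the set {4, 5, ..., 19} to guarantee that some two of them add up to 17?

12

Group the elements by complementary pair {x, 17−x}: {4,13}, {5,12}, {6,11}, …, giving 5 two-element pairs and 6 integers whose partner 17−x falls outside [4,19].
By pigeonhole, treating each of those 11 groups as a pigeonhole, one can pick one integer per group — 11 integers — with no two summing to 17.
The 12th integer lands in an occupied pair, forcing a sum of 17.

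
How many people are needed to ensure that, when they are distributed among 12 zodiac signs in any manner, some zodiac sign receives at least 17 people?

193

With 192 people one could put exactly 16 in each of the 12 zodiac signs, and no zodiac sign would reach 17.
Pigeonhole: one more person must land in a zodiac sign that already has 16, giving it 17.
So 12 × 16 + 1 = 193 people are required.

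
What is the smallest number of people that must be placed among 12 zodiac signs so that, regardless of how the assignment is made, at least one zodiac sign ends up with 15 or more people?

With 168 people one could put exactly 14 in each of the 12 zodiac signs, and no zodiac sign would reach 15.
One more person must land in a zodiac sign that already has 14, giving it 15.
So 12 × 14 + 1 = 169 people are required.

169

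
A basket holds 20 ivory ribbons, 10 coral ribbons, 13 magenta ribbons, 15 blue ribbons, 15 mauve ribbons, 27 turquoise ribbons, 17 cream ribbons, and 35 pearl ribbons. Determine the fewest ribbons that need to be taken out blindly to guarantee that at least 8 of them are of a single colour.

By the pigeonhole principle, the 8 colours are the holes; the ribbons drawn are the pigeons.
To avoid 8 of any one colour, the worst case takes at most 7 of each colour.
That gives 7 + 7 + 7 + 7 + 7 + 7 + 7 + 7 = 56 ribbons with no colour reaching 8.
The next ribbon forces some colour to 8, so 56 + 1 = 57.

57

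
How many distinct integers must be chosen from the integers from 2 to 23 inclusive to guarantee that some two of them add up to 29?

Two chosen integers sum to 29 exactly when both halves of some pair {x, 29−x} with 6 ≤ x ≤ 29−x ≤ 23 are chosen — 9 such pairs.
The remaining 4 elements (those with no distinct partner in range) can never complete a 29-sum, so the worst case takes all of them and one from each pair: 4 + 9 = 13.
The 14th integer has to be the second member of some pair, so 13 + 1 = 14.

14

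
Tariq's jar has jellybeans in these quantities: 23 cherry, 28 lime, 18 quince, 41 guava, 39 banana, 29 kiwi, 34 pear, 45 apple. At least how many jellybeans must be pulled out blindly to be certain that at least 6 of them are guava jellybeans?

In the worst case for collecting guava jellybeans, every non-guava jellybean comes out first.
There are 23 + 28 + 18 + 39 + 29 + 34 + 45 = 216 non-guava jellybeans altogether.
After those, each further jellybean must be guava, so 216 + 6 = 222 draws guarantee 6 guava jellybeans.

222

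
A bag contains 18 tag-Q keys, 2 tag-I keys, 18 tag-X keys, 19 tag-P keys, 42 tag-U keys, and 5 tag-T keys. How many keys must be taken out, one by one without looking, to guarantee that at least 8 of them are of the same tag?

36

Put each drawn key into a box by tag. The largest draw with every box below 8 takes min(count, 7) from each tag; tags with fewer than 7 contribute all they have.
Σ min(cᵢ, 7) = 7 + 2 + 7 + 7 + 7 + 5 = 35.
Draw number 35 + 1 = 36 must push one box to 8.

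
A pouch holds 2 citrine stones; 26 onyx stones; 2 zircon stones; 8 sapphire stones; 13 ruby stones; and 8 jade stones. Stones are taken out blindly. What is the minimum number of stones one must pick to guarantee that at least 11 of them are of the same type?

41

The 6 types are the holes; the stones drawn are the pigeons.
To avoid 11 of any one type, the worst case takes at most 10 of each type, or every stone of a type that has fewer than 10.
That gives 2 + 10 + 2 + 8 + 10 + 8 = 40 stones with no type reaching 11.
The next stone forces some type to 11, so 40 + 1 = 41.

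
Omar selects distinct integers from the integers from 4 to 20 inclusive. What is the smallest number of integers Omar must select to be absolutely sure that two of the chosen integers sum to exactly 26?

Two chosen integers sum to 26 exactly when both halves of some pair {x, 26−x} with 6 ≤ x ≤ 26−x ≤ 20 are chosen — 7 such pairs.
The remaining 3 elements (those with no distinct partner in range) can never complete a 26-sum, so the worst case takes all of them and one from each pair: 3 + 7 = 10.
The 11th integer has to be the second member of some pair, so 10 + 1 = 11.

11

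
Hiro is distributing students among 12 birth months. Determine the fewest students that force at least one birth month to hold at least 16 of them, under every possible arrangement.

With 180 students one could put exactly 15 in each of the 12 birth months, and no birth month would reach 16.
One more student must land in a birth month that already has 15, giving it 16.
So 12 × 15 + 1 = 181 students are required.

181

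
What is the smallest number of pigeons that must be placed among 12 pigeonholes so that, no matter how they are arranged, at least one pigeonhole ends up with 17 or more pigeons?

193

With 192 pigeons one could put exactly 16 in each of the 12 pigeonholes, and no pigeonhole would reach 17.
Pigeonhole: one more pigeon must land in a pigeonhole that already has 16, giving it 17.
So 12 × 16 + 1 = 193 pigeons are required.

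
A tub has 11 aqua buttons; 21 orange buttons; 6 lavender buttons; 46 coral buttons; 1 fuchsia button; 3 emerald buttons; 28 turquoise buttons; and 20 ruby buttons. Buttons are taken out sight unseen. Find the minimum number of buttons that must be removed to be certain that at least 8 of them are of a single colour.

The 8 colours are the holes; the buttons drawn are the pigeons.
To avoid 8 of any one colour, the worst case takes at most 7 of each colour, or every button of a colour that has fewer than 7.
That gives 7 + 7 + 6 + 7 + 1 + 3 + 7 + 7 = 45 buttons with no colour reaching 8.
The next button forces some colour to 8, so 45 + 1 = 46.

46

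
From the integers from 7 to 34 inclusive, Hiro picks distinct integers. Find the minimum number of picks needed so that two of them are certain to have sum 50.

20

A set avoiding the sum 50 can contain at most one of each pair {x, 50−x}, plus the 10 elements whose complement lies outside the range or equal to its own complement.
The integers 7, …, 25 (19 of them) are such a set: any two sum to at least 7+8 = 15 and at most 24+25 = 49 < 50.
Any 20th integer completes one of the 9 pairs, so 20 choices force a sum of 50.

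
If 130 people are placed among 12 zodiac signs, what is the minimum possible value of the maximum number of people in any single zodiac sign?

The 12 zodiac signs are the holes and the 130 people are the pigeons.
If every zodiac sign held at most 10 people, the total would be at most 12 × 10 = 120, which is less than 130.
So some zodiac sign holds at least ⌈130/12⌉ = 11 people.

11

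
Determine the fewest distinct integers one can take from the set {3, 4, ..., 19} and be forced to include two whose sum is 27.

Two chosen integers sum to 27 exactly when both halves of some pair {x, 27−x} with 8 ≤ x ≤ 27−x ≤ 19 are chosen — 6 such pairs.
The remaining 5 elements (those with no distinct partner in range) can never complete a 27-sum, so the worst case takes all of them and one from each pair: 5 + 6 = 11.
By the pigeonhole principle, the 12th integer has to be the second member of some pair, so 11 + 1 = 12.

12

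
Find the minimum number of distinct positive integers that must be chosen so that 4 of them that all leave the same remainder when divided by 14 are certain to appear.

43

Pigeonhole: the 14 residue classes mod 14 are the pigeonholes.
With 42 integers one could put 3 in each residue class and have no class reach 4.
The 43rd integer pushes some class to 4, so 14·3 + 1 = 43.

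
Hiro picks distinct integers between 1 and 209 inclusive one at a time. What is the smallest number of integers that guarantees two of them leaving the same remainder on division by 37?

38

Pigeonhole: the 37 residue classes mod 37 are the pigeonholes.
With 37 integers one could put 1 in each residue class and have no class reach 2.
The 38th integer pushes some class to 2, so 37·1 + 1 = 38.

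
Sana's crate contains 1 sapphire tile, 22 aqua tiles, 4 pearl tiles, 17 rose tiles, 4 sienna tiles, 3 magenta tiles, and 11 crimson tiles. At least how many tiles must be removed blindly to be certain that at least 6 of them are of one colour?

28

Put each drawn tile into a box by colour. The largest draw with every box below 6 takes min(count, 5) from each colour; colours with fewer than 5 contribute all they have.
Σ min(cᵢ, 5) = 1 + 5 + 4 + 5 + 4 + 3 + 5 = 27.
Draw number 27 + 1 = 28 must push one box to 6.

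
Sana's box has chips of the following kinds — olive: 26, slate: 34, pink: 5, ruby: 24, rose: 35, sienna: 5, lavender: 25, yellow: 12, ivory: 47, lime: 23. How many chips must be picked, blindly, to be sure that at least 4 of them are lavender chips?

215

In the worst case for collecting lavender chips, every non-lavender chip comes out first.
There are 26 + 34 + 5 + 24 + 35 + 5 + 12 + 47 + 23 = 211 non-lavender chips altogether.
After those, each further chip must be lavender, so 211 + 4 = 215 draws guarantee 4 lavender chips.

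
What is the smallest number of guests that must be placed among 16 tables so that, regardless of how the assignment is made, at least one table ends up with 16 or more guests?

241

With 240 guests one could put exactly 15 in each of the 16 tables, and no table would reach 16.
By pigeonhole, one more guest must land in a table that already has 15, giving it 16.
So 16 × 15 + 1 = 241 guests are required.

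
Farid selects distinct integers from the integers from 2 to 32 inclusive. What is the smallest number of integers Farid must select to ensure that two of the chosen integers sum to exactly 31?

18

A set avoiding the sum 31 can contain at most one of each pair {x, 31−x}, plus the 3 elements whose complement lies outside the range.
The integers 16, …, 32 (17 of them) are such a set: any two sum to at least 16+17 = 33 > 31.
Any 18th integer completes one of the 14 pairs, so 18 choices force a sum of 31.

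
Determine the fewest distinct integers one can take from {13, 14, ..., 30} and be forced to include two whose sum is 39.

12

Two chosen integers sum to 39 exactly when both halves of some pair {x, 39−x} with 13 ≤ x ≤ 39−x ≤ 26 are chosen — 7 such pairs.
The remaining 4 elements (those with no distinct partner in range) can never complete a 39-sum, so the worst case takes all of them and one from each pair: 4 + 7 = 11.
The 12th integer has to be the second member of some pair, so 11 + 1 = 12.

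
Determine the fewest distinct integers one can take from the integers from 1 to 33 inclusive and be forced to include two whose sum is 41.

A set avoiding the sum 41 can contain at most one of each pair {x, 41−x}, plus the 7 elements whose complement lies outside the range.
The integers 1, …, 20 (20 of them) are such a set: any two sum to at least 1+2 = 3 and at most 19+20 = 39 < 41.
Any 21st integer completes one of the 13 pairs, so 21 choices force a sum of 41.

21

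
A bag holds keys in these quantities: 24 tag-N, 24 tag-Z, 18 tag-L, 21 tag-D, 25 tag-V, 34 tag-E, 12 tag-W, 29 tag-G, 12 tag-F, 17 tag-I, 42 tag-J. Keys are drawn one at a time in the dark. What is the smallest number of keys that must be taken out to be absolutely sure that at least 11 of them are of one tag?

111

By pigeonhole, the 11 tags are the holes; the keys drawn are the pigeons.
To avoid 11 of any one tag, the worst case takes at most 10 of each tag.
That gives 10 + 10 + 10 + 10 + 10 + 10 + 10 + 10 + 10 + 10 + 10 = 110 keys with no tag reaching 11.
The next key forces some tag to 11, so 110 + 1 = 111.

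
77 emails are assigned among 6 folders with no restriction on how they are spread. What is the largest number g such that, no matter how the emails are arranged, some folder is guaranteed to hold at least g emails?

13

By pigeonhole, the 6 folders are the holes and the 77 emails are the pigeons.
If every folder held at most 12 emails, the total would be at most 6 × 12 = 72, which is less than 77.
So some folder holds at least ⌈77/6⌉ = 13 emails.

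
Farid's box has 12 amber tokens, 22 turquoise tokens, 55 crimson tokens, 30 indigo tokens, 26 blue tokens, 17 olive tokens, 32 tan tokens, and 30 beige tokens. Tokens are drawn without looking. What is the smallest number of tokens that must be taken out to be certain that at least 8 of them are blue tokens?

206

In the worst case for collecting blue tokens, every non-blue token comes out first.
There are 12 + 22 + 55 + 30 + 17 + 32 + 30 = 198 non-blue tokens altogether.
After those, each further token must be blue, so 198 + 8 = 206 draws guarantee 8 blue tokens.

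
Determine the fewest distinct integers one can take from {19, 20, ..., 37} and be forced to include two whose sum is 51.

Group the elements by complementary pair {x, 51−x}: {19,32}, {20,31}, {21,30}, …, giving 7 two-element pairs and 5 integers whose partner 51−x falls outside [19,37].
Pigeonhole: treating each of those 12 groups as a pigeonhole, one can pick one integer per group — 12 integers — with no two summing to 51.
The 13th integer lands in an occupied pair, forcing a sum of 51.

13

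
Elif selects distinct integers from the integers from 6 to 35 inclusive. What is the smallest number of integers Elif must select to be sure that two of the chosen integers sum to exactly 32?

A set avoiding the sum 32 can contain at most one of each pair {x, 32−x}, plus the 10 elements whose complement lies outside the range or equal to its own complement.
The integers 16, …, 35 (20 of them) are such a set: any two sum to at least 16+17 = 33 > 32.
By pigeonhole, any 21st integer completes one of the 10 pairs, so 21 choices force a sum of 32.

21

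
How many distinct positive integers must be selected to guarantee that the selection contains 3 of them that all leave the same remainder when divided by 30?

Pigeonhole: the 30 residue classes mod 30 are the pigeonholes.
With 60 integers one could put 2 in each residue class and have no class reach 3.
The 61st integer pushes some class to 3, so 30·2 + 1 = 61.

61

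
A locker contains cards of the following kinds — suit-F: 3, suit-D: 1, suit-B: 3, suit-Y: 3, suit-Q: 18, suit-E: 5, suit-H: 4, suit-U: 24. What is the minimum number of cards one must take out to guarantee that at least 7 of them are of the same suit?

The 8 suits are the holes; the cards drawn are the pigeons.
To avoid 7 of any one suit, the worst case takes at most 6 of each suit, or every card of a suit that has fewer than 6.
That gives 3 + 1 + 3 + 3 + 6 + 5 + 4 + 6 = 31 cards with no suit reaching 7.
The next card forces some suit to 7, so 31 + 1 = 32.

32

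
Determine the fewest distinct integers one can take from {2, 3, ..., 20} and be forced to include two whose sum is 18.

Group the elements by complementary pair {x, 18−x}: {2,16}, {3,15}, {4,14}, …, giving 7 two-element pairs, the single value 9 (it cannot pair with itself since the integers are distinct), and 4 integers whose partner 18−x falls outside [2,20].
By the pigeonhole principle, treating each of those 12 groups as a pigeonhole, one can pick one integer per group — 12 integers — with no two summing to 18.
The 13th integer lands in an occupied pair, forcing a sum of 18.

13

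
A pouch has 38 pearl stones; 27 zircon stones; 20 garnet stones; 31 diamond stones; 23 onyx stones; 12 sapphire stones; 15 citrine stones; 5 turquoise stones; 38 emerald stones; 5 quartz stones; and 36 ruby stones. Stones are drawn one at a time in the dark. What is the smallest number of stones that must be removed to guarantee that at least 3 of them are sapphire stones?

241

In the worst case for collecting sapphire stones, every non-sapphire stone comes out first.
There are 38 + 27 + 20 + 31 + 23 + 15 + 5 + 38 + 5 + 36 = 238 non-sapphire stones altogether.
After those, each further stone must be sapphire, so 238 + 3 = 241 draws guarantee 3 sapphire stones.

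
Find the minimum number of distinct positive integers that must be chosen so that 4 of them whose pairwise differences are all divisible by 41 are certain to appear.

124

Integers whose pairwise differences are multiples of 41 are exactly those sharing a remainder mod 41. By the pigeonhole principle, the 41 residue classes mod 41 are the pigeonholes.
With 123 integers one could put 3 in each residue class and have no class reach 4.
The 124th integer pushes some class to 4, so 41·3 + 1 = 124.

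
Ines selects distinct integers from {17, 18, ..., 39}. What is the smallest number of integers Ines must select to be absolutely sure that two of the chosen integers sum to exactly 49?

16

Two chosen integers sum to 49 exactly when both halves of some pair {x, 49−x} with 17 ≤ x ≤ 49−x ≤ 32 are chosen — 8 such pairs.
The remaining 7 elements (those with no distinct partner in range) can never complete a 49-sum, so the worst case takes all of them and one from each pair: 7 + 8 = 15.
Pigeonhole: the 16th integer has to be the second member of some pair, so 15 + 1 = 16.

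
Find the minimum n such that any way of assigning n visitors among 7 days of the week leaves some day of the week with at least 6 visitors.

36

With 35 visitors one could put exactly 5 in each of the 7 days of the week, and no day of the week would reach 6.
One more visitor must land in a day of the week that already has 5, giving it 6.
So 7 × 5 + 1 = 36 visitors are required.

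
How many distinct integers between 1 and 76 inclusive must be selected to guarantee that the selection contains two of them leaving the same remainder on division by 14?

15

By the pigeonhole principle, the 14 residue classes mod 14 are the pigeonholes.
With 14 integers one could put 1 in each residue class and have no class reach 2.
The 15th integer pushes some class to 2, so 14·1 + 1 = 15.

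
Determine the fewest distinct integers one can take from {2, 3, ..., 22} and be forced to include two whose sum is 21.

Group the elements by complementary pair {x, 21−x}: {2,19}, {3,18}, {4,17}, …, giving 9 two-element pairs and 3 integers whose partner 21−x falls outside [2,22].
By the pigeonhole principle, treating each of those 12 groups as a pigeonhole, one can pick one integer per group — 12 integers — with no two summing to 21.
The 13th integer lands in an occupied pair, forcing a sum of 21.

13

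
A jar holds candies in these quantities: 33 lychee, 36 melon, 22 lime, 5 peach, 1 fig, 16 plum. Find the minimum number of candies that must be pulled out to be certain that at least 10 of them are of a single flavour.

43

An adversary could hand out at most 9 candies per flavour (peach, fig run out sooner): 9 + 9 + 9 + 5 + 1 + 9 = 42 candies and still no flavour has 10.
Pigeonhole: one more candy lands in a flavour already at 9, so 43 draws are enough and 42 are not.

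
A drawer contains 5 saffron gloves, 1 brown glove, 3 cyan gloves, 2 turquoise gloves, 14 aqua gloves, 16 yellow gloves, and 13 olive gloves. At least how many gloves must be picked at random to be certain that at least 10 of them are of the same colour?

An adversary could hand out at most 9 gloves per colour (4 colours run out sooner): 5 + 1 + 3 + 2 + 9 + 9 + 9 = 38 gloves and still no colour has 10.
By the pigeonhole principle, one more glove lands in a colour already at 9, so 39 draws are enough and 38 are not.

39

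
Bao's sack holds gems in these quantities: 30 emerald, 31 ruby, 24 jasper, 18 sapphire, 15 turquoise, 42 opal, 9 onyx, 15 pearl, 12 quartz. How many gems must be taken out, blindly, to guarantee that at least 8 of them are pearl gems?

189

In the worst case for collecting pearl gems, every non-pearl gem comes out first.
There are 30 + 31 + 24 + 18 + 15 + 42 + 9 + 12 = 181 non-pearl gems altogether.
After those, each further gem must be pearl, so 181 + 8 = 189 draws guarantee 8 pearl gems.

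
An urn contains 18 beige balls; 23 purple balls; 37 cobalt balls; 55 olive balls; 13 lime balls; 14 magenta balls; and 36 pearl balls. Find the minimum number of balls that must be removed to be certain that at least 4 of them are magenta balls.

In the worst case for collecting magenta balls, every non-magenta ball comes out first.
There are 18 + 23 + 37 + 55 + 13 + 36 = 182 non-magenta balls altogether.
After those, each further ball must be magenta, so 182 + 4 = 186 draws guarantee 4 magenta balls.

186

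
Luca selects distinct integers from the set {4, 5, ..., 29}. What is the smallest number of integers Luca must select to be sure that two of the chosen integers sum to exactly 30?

16

A set avoiding the sum 30 can contain at most one of each pair {x, 30−x}, plus the 4 elements whose complement lies outside the range or equal to its own complement.
The integers 15, …, 29 (15 of them) are such a set: any two sum to at least 15+16 = 31 > 30.
By pigeonhole, any 16th integer completes one of the 11 pairs, so 16 choices force a sum of 30.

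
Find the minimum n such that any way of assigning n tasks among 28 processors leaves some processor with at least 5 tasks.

With 112 tasks one could put exactly 4 in each of the 28 processors, and no processor would reach 5.
By pigeonhole, one more task must land in a processor that already has 4, giving it 5.
So 28 × 4 + 1 = 113 tasks are required.

113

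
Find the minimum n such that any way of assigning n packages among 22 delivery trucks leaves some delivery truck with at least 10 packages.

199

With 198 packages one could put exactly 9 in each of the 22 delivery trucks, and no delivery truck would reach 10.
By pigeonhole, one more package must land in a delivery truck that already has 9, giving it 10.
So 22 × 9 + 1 = 199 packages are required.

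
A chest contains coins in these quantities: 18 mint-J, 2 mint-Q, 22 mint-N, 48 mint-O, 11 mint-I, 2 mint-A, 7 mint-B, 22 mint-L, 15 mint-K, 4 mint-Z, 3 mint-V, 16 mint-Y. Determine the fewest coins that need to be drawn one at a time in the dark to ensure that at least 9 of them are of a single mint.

75

By pigeonhole, put each drawn coin into a box by mint. The largest draw with every box below 9 takes min(count, 8) from each mint; mints with fewer than 8 contribute all they have.
Σ min(cᵢ, 8) = 8 + 2 + 8 + 8 + 8 + 2 + 7 + 8 + 8 + 4 + 3 + 8 = 74.
Draw number 74 + 1 = 75 must push one box to 9.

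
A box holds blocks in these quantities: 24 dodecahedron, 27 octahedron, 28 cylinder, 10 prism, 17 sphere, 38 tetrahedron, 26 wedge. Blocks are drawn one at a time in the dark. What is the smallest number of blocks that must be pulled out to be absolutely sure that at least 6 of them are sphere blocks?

159

In the worst case for collecting sphere blocks, every non-sphere block comes out first.
There are 24 + 27 + 28 + 10 + 38 + 26 = 153 non-sphere blocks altogether.
After those, each further block must be sphere, so 153 + 6 = 159 draws guarantee 6 sphere blocks.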